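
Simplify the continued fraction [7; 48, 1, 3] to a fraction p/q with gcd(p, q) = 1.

1369/195

Start with 3.
1 + 1/(3/1) = 1 + 1/3 = 4/3
48 + 1/(4/3) = 48 + 3/4 = 195/4
7 + 1/(195/4) = 7 + 4/195 = 1369/195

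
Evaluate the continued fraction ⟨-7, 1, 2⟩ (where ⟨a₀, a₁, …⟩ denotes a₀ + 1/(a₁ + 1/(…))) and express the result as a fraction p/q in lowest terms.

Work from the innermost term outward:
Start with 2.
1 + 1/(2/1) = 1 + 1/2 = 3/2
-7 + 1/(3/2) = -7 + 2/3 = -19/3

-19/3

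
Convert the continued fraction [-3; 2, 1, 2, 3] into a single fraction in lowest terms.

-71/27

Start with 3.
2 + 1/(3/1) = 2 + 1/3 = 7/3
1 + 1/(7/3) = 1 + 3/7 = 10/7
2 + 1/(10/7) = 2 + 7/10 = 27/10
-3 + 1/(27/10) = -3 + 10/27 = -71/27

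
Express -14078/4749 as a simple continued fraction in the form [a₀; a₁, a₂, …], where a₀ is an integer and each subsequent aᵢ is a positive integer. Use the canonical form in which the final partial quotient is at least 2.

[-3; 28, 9, 1, 16]

Run the Euclidean algorithm, recording each quotient:
-14078 ÷ 4749 → quotient -3, remainder 169
4749 ÷ 169 → quotient 28, remainder 17
169 ÷ 17 → quotient 9, remainder 16
17 ÷ 16 → quotient 1, remainder 1
16 ÷ 1 → quotient 16, remainder 0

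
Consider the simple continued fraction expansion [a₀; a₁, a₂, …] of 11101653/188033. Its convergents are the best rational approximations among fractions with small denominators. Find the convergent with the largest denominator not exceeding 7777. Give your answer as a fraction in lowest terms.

334231/5661

a_0 = 59: 59/1  (≤ bound)
a_1 = 24: 1417/24  (≤ bound)
a_2 = 2: 2893/49  (≤ bound)
a_3 = 2: 7203/122  (≤ bound)
a_4 = 46: 334231/5661  (≤ bound)
a_5 = 3: 1009896/17105  (> 7777, stop)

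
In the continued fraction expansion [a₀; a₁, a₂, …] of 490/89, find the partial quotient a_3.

490 = 5·89 + 45, so a_0 = 5
89 = 1·45 + 44, so a_1 = 1
45 = 1·44 + 1, so a_2 = 1
44 = 44·1 + 0, so a_3 = 44

44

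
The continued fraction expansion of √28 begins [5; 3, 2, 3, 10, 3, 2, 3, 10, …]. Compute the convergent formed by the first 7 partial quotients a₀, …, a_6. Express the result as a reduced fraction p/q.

9403/1777

Use the convergent recurrence hₖ = aₖ·hₖ₋₁ + hₖ₋₂ (and likewise for the denominators kₖ):
a_0 = 5: 5/1
a_1 = 3: 16/3
a_2 = 2: 37/7
a_3 = 3: 127/24
a_4 = 10: 1307/247
a_5 = 3: 4048/765
a_6 = 2: 9403/1777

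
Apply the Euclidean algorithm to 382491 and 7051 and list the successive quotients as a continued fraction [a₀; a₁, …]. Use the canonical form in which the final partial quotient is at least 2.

Run the Euclidean algorithm, recording each quotient:
⌊382491/7051⌋ = 54, remainder 1737
⌊7051/1737⌋ = 4, remainder 103
⌊1737/103⌋ = 16, remainder 89
⌊103/89⌋ = 1, remainder 14
⌊89/14⌋ = 6, remainder 5
⌊14/5⌋ = 2, remainder 4
⌊5/4⌋ = 1, remainder 1
⌊4/1⌋ = 4, remainder 0

[54; 4, 16, 1, 6, 2, 1, 4]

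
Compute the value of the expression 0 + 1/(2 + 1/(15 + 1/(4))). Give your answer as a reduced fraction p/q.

Use the convergent recurrence hₖ = aₖ·hₖ₋₁ + hₖ₋₂ (and likewise for the denominators kₖ):
a_0 = 0: 0/1
a_1 = 2: 1/2
a_2 = 15: 15/31
a_3 = 4: 61/126

61/126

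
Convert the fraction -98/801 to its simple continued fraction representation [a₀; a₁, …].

[-1; 1, 7, 5, 1, 3, 4]

Apply division with remainder until the remainder is 0:
⌊-98/801⌋ = -1, remainder 703
⌊801/703⌋ = 1, remainder 98
⌊703/98⌋ = 7, remainder 17
⌊98/17⌋ = 5, remainder 13
⌊17/13⌋ = 1, remainder 4
⌊13/4⌋ = 3, remainder 1
⌊4/1⌋ = 4, remainder 0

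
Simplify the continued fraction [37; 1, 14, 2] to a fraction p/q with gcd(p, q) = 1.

Compute successive convergents:
a_0 = 37: 37/1
a_1 = 1: 38/1
a_2 = 14: 569/15
a_3 = 2: 1176/31

1176/31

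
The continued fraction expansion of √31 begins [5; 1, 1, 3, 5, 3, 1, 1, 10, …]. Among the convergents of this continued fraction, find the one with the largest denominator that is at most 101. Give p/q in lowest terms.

206/37

List convergents until the denominator exceeds the bound:
a_0 = 5: 5/1  (≤ bound)
a_1 = 1: 6/1  (≤ bound)
a_2 = 1: 11/2  (≤ bound)
a_3 = 3: 39/7  (≤ bound)
a_4 = 5: 206/37  (≤ bound)
a_5 = 3: 657/118  (> 101, stop)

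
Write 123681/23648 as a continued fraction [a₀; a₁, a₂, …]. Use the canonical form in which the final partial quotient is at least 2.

[5; 4, 2, 1, 7, 1, 13, 15]

123681 = 5·23648 + 5441, so a_0 = 5
23648 = 4·5441 + 1884, so a_1 = 4
5441 = 2·1884 + 1673, so a_2 = 2
1884 = 1·1673 + 211, so a_3 = 1
1673 = 7·211 + 196, so a_4 = 7
211 = 1·196 + 15, so a_5 = 1
196 = 13·15 + 1, so a_6 = 13
15 = 15·1 + 0, so a_7 = 15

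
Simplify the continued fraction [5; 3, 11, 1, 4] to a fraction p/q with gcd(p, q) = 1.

969/182

a_0 = 5: 5/1
a_1 = 3: 16/3
a_2 = 11: 181/34
a_3 = 1: 197/37
a_4 = 4: 969/182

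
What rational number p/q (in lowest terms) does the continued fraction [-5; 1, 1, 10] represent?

Use the convergent recurrence hₖ = aₖ·hₖ₋₁ + hₖ₋₂ (and likewise for the denominators kₖ):
a_0 = -5: -5/1
a_1 = 1: -4/1
a_2 = 1: -9/2
a_3 = 10: -94/21

-94/21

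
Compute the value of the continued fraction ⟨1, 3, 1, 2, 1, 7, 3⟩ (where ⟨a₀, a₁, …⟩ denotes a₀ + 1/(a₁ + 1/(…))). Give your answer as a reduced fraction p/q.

Start with 3.
7 + 1/(3/1) = 7 + 1/3 = 22/3
1 + 1/(22/3) = 1 + 3/22 = 25/22
2 + 1/(25/22) = 2 + 22/25 = 72/25
1 + 1/(72/25) = 1 + 25/72 = 97/72
3 + 1/(97/72) = 3 + 72/97 = 363/97
1 + 1/(363/97) = 1 + 97/363 = 460/363

460/363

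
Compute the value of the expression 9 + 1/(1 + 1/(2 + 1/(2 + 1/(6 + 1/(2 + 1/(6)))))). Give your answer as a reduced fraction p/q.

Use the convergent recurrence hₖ = aₖ·hₖ₋₁ + hₖ₋₂ (and likewise for the denominators kₖ):
a_0 = 9: 9/1
a_1 = 1: 10/1
a_2 = 2: 29/3
a_3 = 2: 68/7
a_4 = 6: 437/45
a_5 = 2: 942/97
a_6 = 6: 6089/627

6089/627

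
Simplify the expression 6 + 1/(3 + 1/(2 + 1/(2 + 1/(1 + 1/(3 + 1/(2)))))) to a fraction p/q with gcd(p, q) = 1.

1271/202

a_0 = 6: 6/1
a_1 = 3: 19/3
a_2 = 2: 44/7
a_3 = 2: 107/17
a_4 = 1: 151/24
a_5 = 3: 560/89
a_6 = 2: 1271/202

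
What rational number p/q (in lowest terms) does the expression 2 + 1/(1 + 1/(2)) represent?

8/3

Start with 2.
1 + 1/(2/1) = 1 + 1/2 = 3/2
2 + 1/(3/2) = 2 + 2/3 = 8/3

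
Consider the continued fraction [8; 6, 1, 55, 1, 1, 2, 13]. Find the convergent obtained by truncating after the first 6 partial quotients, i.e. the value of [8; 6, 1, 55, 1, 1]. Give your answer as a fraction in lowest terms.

a_0 = 8: 8/1
a_1 = 6: 49/6
a_2 = 1: 57/7
a_3 = 55: 3184/391
a_4 = 1: 3241/398
a_5 = 1: 6425/789

6425/789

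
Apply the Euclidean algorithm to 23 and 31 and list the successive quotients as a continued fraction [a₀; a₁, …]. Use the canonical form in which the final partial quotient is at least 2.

Repeatedly divide and take the remainder:
23 ÷ 31 → quotient 0, remainder 23
31 ÷ 23 → quotient 1, remainder 8
23 ÷ 8 → quotient 2, remainder 7
8 ÷ 7 → quotient 1, remainder 1
7 ÷ 1 → quotient 7, remainder 0

[0; 1, 2, 1, 7]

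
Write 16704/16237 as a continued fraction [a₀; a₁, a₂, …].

Apply division with remainder until the remainder is 0:
16704 = 1·16237 + 467, so a_0 = 1
16237 = 34·467 + 359, so a_1 = 34
467 = 1·359 + 108, so a_2 = 1
359 = 3·108 + 35, so a_3 = 3
108 = 3·35 + 3, so a_4 = 3
35 = 11·3 + 2, so a_5 = 11
3 = 1·2 + 1, so a_6 = 1
2 = 2·1 + 0, so a_7 = 2

[1; 34, 1, 3, 3, 11, 1, 2]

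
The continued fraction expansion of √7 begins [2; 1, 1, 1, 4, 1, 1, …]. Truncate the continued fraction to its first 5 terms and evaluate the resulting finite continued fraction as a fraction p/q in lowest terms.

37/14

Start with 4.
1 + 1/(4/1) = 1 + 1/4 = 5/4
1 + 1/(5/4) = 1 + 4/5 = 9/5
1 + 1/(9/5) = 1 + 5/9 = 14/9
2 + 1/(14/9) = 2 + 9/14 = 37/14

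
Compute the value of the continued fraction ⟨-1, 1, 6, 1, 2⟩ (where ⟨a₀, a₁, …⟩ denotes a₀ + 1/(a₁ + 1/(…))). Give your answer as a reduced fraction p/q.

Starting at the tail and folding back:
Start with 2.
1 + 1/(2/1) = 1 + 1/2 = 3/2
6 + 1/(3/2) = 6 + 2/3 = 20/3
1 + 1/(20/3) = 1 + 3/20 = 23/20
-1 + 1/(23/20) = -1 + 20/23 = -3/23

-3/23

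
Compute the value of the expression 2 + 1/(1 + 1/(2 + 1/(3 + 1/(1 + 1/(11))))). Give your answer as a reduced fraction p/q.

Start with 11.
1 + 1/(11/1) = 1 + 1/11 = 12/11
3 + 1/(12/11) = 3 + 11/12 = 47/12
2 + 1/(47/12) = 2 + 12/47 = 106/47
1 + 1/(106/47) = 1 + 47/106 = 153/106
2 + 1/(153/106) = 2 + 106/153 = 412/153

412/153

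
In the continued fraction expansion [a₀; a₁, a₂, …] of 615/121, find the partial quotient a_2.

615 ÷ 121 → quotient 5, remainder 10
121 ÷ 10 → quotient 12, remainder 1
10 ÷ 1 → quotient 10, remainder 0

10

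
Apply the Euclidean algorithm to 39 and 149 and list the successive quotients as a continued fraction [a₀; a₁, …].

39 = 0·149 + 39, so a_0 = 0
149 = 3·39 + 32, so a_1 = 3
39 = 1·32 + 7, so a_2 = 1
32 = 4·7 + 4, so a_3 = 4
7 = 1·4 + 3, so a_4 = 1
4 = 1·3 + 1, so a_5 = 1
3 = 3·1 + 0, so a_6 = 3

[0; 3, 1, 4, 1, 1, 3]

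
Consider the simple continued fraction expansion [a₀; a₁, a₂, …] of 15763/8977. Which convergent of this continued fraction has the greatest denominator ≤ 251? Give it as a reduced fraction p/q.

223/127

List convergents until the denominator exceeds the bound:
a_0 = 1: 1/1  (≤ bound)
a_1 = 1: 2/1  (≤ bound)
a_2 = 3: 7/4  (≤ bound)
a_3 = 10: 72/41  (≤ bound)
a_4 = 3: 223/127  (≤ bound)
a_5 = 2: 518/295  (> 251, stop)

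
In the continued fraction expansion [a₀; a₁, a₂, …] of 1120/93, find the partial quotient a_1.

1120 = 12·93 + 4, so a_0 = 12
93 = 23·4 + 1, so a_1 = 23

23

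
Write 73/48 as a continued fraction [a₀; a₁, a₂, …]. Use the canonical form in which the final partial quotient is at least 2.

Run the Euclidean algorithm, recording each quotient:
⌊73/48⌋ = 1, remainder 25
⌊48/25⌋ = 1, remainder 23
⌊25/23⌋ = 1, remainder 2
⌊23/2⌋ = 11, remainder 1
⌊2/1⌋ = 2, remainder 0

[1; 1, 1, 11, 2]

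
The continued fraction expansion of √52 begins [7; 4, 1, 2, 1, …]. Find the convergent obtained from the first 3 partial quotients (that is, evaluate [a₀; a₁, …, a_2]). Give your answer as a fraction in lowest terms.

36/5

a_0 = 7: 7/1
a_1 = 4: 29/4
a_2 = 1: 36/5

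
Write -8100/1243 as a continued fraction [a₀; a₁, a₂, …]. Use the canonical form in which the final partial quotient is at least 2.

Run the Euclidean algorithm, recording each quotient:
-8100 ÷ 1243 → quotient -7, remainder 601
1243 ÷ 601 → quotient 2, remainder 41
601 ÷ 41 → quotient 14, remainder 27
41 ÷ 27 → quotient 1, remainder 14
27 ÷ 14 → quotient 1, remainder 13
14 ÷ 13 → quotient 1, remainder 1
13 ÷ 1 → quotient 13, remainder 0

[-7; 2, 14, 1, 1, 1, 13]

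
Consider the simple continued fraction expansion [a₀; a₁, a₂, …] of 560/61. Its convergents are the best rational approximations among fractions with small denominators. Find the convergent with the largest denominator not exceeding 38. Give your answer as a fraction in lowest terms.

101/11

a_0 = 9: 9/1  (≤ bound)
a_1 = 5: 46/5  (≤ bound)
a_2 = 1: 55/6  (≤ bound)
a_3 = 1: 101/11  (≤ bound)
a_4 = 5: 560/61  (> 38, stop)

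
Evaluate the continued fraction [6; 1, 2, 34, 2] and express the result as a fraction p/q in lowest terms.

Start with 2.
34 + 1/(2/1) = 34 + 1/2 = 69/2
2 + 1/(69/2) = 2 + 2/69 = 140/69
1 + 1/(140/69) = 1 + 69/140 = 209/140
6 + 1/(209/140) = 6 + 140/209 = 1394/209

1394/209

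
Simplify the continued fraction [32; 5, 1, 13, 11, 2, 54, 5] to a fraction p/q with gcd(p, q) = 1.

16894531/525186

Build up convergents one term at a time:
a_0 = 32: 32/1
a_1 = 5: 161/5
a_2 = 1: 193/6
a_3 = 13: 2670/83
a_4 = 11: 29563/919
a_5 = 2: 61796/1921
a_6 = 54: 3366547/104653
a_7 = 5: 16894531/525186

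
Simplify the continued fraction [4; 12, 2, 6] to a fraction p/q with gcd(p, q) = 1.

Start with 6.
2 + 1/(6/1) = 2 + 1/6 = 13/6
12 + 1/(13/6) = 12 + 6/13 = 162/13
4 + 1/(162/13) = 4 + 13/162 = 661/162

661/162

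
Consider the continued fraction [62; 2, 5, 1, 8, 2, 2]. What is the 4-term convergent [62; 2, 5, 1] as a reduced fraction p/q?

812/13

Starting at the tail and folding back:
Start with 1.
5 + 1/(1/1) = 5 + 1/1 = 6/1
2 + 1/(6/1) = 2 + 1/6 = 13/6
62 + 1/(13/6) = 62 + 6/13 = 812/13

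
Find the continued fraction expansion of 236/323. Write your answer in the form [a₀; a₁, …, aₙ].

Run the Euclidean algorithm, recording each quotient:
236 ÷ 323 → quotient 0, remainder 236
323 ÷ 236 → quotient 1, remainder 87
236 ÷ 87 → quotient 2, remainder 62
87 ÷ 62 → quotient 1, remainder 25
62 ÷ 25 → quotient 2, remainder 12
25 ÷ 12 → quotient 2, remainder 1
12 ÷ 1 → quotient 12, remainder 0

[0; 1, 2, 1, 2, 2, 12]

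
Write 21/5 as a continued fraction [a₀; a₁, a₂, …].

Repeatedly divide and take the remainder:
21 = 4·5 + 1, so a_0 = 4
5 = 5·1 + 0, so a_1 = 5

[4; 5]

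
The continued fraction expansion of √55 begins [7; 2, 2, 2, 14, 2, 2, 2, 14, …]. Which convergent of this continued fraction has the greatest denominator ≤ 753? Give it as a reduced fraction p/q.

2655/358

List convergents until the denominator exceeds the bound:
a_0 = 7: 7/1  (≤ bound)
a_1 = 2: 15/2  (≤ bound)
a_2 = 2: 37/5  (≤ bound)
a_3 = 2: 89/12  (≤ bound)
a_4 = 14: 1283/173  (≤ bound)
a_5 = 2: 2655/358  (≤ bound)
a_6 = 2: 6593/889  (> 753, stop)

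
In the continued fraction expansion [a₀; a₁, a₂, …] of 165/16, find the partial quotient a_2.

165 = 10·16 + 5, so a_0 = 10
16 = 3·5 + 1, so a_1 = 3
5 = 5·1 + 0, so a_2 = 5

5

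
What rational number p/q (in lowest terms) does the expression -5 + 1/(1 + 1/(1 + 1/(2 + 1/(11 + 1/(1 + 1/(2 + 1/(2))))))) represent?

-1867/424

Start with 2.
2 + 1/(2/1) = 2 + 1/2 = 5/2
1 + 1/(5/2) = 1 + 2/5 = 7/5
11 + 1/(7/5) = 11 + 5/7 = 82/7
2 + 1/(82/7) = 2 + 7/82 = 171/82
1 + 1/(171/82) = 1 + 82/171 = 253/171
1 + 1/(253/171) = 1 + 171/253 = 424/253
-5 + 1/(424/253) = -5 + 253/424 = -1867/424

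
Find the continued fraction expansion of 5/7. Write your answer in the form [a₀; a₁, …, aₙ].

[0; 1, 2, 2]

Repeatedly divide and take the remainder:
5 = 0·7 + 5, so a_0 = 0
7 = 1·5 + 2, so a_1 = 1
5 = 2·2 + 1, so a_2 = 2
2 = 2·1 + 0, so a_3 = 2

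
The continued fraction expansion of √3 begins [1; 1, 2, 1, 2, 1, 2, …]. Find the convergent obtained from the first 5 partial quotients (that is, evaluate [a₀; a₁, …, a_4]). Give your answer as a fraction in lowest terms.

Compute successive convergents:
a_0 = 1: 1/1
a_1 = 1: 2/1
a_2 = 2: 5/3
a_3 = 1: 7/4
a_4 = 2: 19/11

19/11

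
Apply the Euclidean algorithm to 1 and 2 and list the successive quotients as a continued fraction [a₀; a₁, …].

[0; 2]

1 = 0·2 + 1, so a_0 = 0
2 = 2·1 + 0, so a_1 = 2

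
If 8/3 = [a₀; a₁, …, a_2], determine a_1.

Run the Euclidean algorithm, recording each quotient:
⌊8/3⌋ = 2, remainder 2
⌊3/2⌋ = 1, remainder 1

1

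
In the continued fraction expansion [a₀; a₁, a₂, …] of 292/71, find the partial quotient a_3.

7

Repeatedly divide and take the remainder:
292 ÷ 71 → quotient 4, remainder 8
71 ÷ 8 → quotient 8, remainder 7
8 ÷ 7 → quotient 1, remainder 1
7 ÷ 1 → quotient 7, remainder 0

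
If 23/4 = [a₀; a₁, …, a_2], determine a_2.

23 = 5·4 + 3, so a_0 = 5
4 = 1·3 + 1, so a_1 = 1
3 = 3·1 + 0, so a_2 = 3

3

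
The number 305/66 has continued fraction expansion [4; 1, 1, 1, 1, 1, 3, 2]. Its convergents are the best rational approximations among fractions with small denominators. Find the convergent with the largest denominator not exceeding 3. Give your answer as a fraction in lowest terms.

14/3

a_0 = 4: 4/1  (≤ bound)
a_1 = 1: 5/1  (≤ bound)
a_2 = 1: 9/2  (≤ bound)
a_3 = 1: 14/3  (≤ bound)
a_4 = 1: 23/5  (> 3, stop)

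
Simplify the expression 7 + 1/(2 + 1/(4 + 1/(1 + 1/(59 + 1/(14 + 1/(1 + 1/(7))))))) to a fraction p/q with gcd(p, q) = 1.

Use the convergent recurrence hₖ = aₖ·hₖ₋₁ + hₖ₋₂ (and likewise for the denominators kₖ):
a_0 = 7: 7/1
a_1 = 2: 15/2
a_2 = 4: 67/9
a_3 = 1: 82/11
a_4 = 59: 4905/658
a_5 = 14: 68752/9223
a_6 = 1: 73657/9881
a_7 = 7: 584351/78390

584351/78390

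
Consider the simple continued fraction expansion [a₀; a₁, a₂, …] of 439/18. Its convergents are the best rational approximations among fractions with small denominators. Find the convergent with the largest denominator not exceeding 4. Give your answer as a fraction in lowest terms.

73/3

List convergents until the denominator exceeds the bound:
a_0 = 24: 24/1  (≤ bound)
a_1 = 2: 49/2  (≤ bound)
a_2 = 1: 73/3  (≤ bound)
a_3 = 1: 122/5  (> 4, stop)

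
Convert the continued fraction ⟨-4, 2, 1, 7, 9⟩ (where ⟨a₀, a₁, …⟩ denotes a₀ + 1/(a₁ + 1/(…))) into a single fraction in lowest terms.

Start with 9.
7 + 1/(9/1) = 7 + 1/9 = 64/9
1 + 1/(64/9) = 1 + 9/64 = 73/64
2 + 1/(73/64) = 2 + 64/73 = 210/73
-4 + 1/(210/73) = -4 + 73/210 = -767/210

-767/210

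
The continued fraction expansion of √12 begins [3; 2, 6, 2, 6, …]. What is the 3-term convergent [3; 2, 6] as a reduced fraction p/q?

45/13

Build up convergents one term at a time:
a_0 = 3: 3/1
a_1 = 2: 7/2
a_2 = 6: 45/13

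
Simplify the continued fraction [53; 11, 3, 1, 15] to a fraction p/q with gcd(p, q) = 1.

Start with 15.
1 + 1/(15/1) = 1 + 1/15 = 16/15
3 + 1/(16/15) = 3 + 15/16 = 63/16
11 + 1/(63/16) = 11 + 16/63 = 709/63
53 + 1/(709/63) = 53 + 63/709 = 37640/709

37640/709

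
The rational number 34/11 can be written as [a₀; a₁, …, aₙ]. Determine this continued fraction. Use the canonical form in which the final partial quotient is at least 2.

[3; 11]

34 ÷ 11 → quotient 3, remainder 1
11 ÷ 1 → quotient 11, remainder 0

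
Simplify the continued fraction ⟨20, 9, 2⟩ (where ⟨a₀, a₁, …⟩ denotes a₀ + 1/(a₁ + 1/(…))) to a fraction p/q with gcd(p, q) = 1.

Build up convergents one term at a time:
a_0 = 20: 20/1
a_1 = 9: 181/9
a_2 = 2: 382/19

382/19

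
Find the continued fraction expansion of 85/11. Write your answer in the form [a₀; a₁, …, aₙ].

⌊85/11⌋ = 7, remainder 8
⌊11/8⌋ = 1, remainder 3
⌊8/3⌋ = 2, remainder 2
⌊3/2⌋ = 1, remainder 1
⌊2/1⌋ = 2, remainder 0

[7; 1, 2, 1, 2]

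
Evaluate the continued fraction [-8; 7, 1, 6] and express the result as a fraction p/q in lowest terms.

-433/55

a_0 = -8: -8/1
a_1 = 7: -55/7
a_2 = 1: -63/8
a_3 = 6: -433/55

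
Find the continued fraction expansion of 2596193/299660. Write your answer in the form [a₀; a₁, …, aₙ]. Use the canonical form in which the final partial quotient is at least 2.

⌊2596193/299660⌋ = 8, remainder 198913
⌊299660/198913⌋ = 1, remainder 100747
⌊198913/100747⌋ = 1, remainder 98166
⌊100747/98166⌋ = 1, remainder 2581
⌊98166/2581⌋ = 38, remainder 88
⌊2581/88⌋ = 29, remainder 29
⌊88/29⌋ = 3, remainder 1
⌊29/1⌋ = 29, remainder 0

[8; 1, 1, 1, 38, 29, 3, 29]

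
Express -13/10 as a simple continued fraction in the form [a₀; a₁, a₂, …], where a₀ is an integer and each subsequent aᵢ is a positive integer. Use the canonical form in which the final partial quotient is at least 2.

[-2; 1, 2, 3]

-13 ÷ 10 → quotient -2, remainder 7
10 ÷ 7 → quotient 1, remainder 3
7 ÷ 3 → quotient 2, remainder 1
3 ÷ 1 → quotient 3, remainder 0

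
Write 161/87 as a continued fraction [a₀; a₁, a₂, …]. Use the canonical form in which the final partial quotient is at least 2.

[1; 1, 5, 1, 2, 4]

161 = 1·87 + 74, so a_0 = 1
87 = 1·74 + 13, so a_1 = 1
74 = 5·13 + 9, so a_2 = 5
13 = 1·9 + 4, so a_3 = 1
9 = 2·4 + 1, so a_4 = 2
4 = 4·1 + 0, so a_5 = 4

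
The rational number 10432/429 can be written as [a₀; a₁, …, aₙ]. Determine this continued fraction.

[24; 3, 6, 2, 10]

10432 = 24·429 + 136, so a_0 = 24
429 = 3·136 + 21, so a_1 = 3
136 = 6·21 + 10, so a_2 = 6
21 = 2·10 + 1, so a_3 = 2
10 = 10·1 + 0, so a_4 = 10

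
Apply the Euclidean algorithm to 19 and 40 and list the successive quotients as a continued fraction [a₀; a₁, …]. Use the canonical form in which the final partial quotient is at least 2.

19 ÷ 40 → quotient 0, remainder 19
40 ÷ 19 → quotient 2, remainder 2
19 ÷ 2 → quotient 9, remainder 1
2 ÷ 1 → quotient 2, remainder 0

[0; 2, 9, 2]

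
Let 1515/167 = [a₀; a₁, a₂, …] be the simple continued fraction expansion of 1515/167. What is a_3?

Apply division with remainder until the remainder is 0:
1515 ÷ 167 → quotient 9, remainder 12
167 ÷ 12 → quotient 13, remainder 11
12 ÷ 11 → quotient 1, remainder 1
11 ÷ 1 → quotient 11, remainder 0

11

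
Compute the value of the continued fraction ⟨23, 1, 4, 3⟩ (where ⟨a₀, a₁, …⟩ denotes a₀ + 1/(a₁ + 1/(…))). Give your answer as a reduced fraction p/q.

a_0 = 23: 23/1
a_1 = 1: 24/1
a_2 = 4: 119/5
a_3 = 3: 381/16

381/16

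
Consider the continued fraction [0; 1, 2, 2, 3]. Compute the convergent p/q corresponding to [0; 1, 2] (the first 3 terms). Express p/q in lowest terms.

2/3

Start with 2.
1 + 1/(2/1) = 1 + 1/2 = 3/2
0 + 1/(3/2) = 0 + 2/3 = 2/3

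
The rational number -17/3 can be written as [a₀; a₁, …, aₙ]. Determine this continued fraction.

[-6; 3]

Run the Euclidean algorithm, recording each quotient:
-17 = -6·3 + 1, so a_0 = -6
3 = 3·1 + 0, so a_1 = 3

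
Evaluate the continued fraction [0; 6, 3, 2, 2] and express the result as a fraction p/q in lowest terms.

Start with 2.
2 + 1/(2/1) = 2 + 1/2 = 5/2
3 + 1/(5/2) = 3 + 2/5 = 17/5
6 + 1/(17/5) = 6 + 5/17 = 107/17
0 + 1/(107/17) = 0 + 17/107 = 17/107

17/107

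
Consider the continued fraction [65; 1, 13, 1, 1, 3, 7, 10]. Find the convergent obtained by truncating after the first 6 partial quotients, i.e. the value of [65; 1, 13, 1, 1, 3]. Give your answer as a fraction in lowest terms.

6725/102

Starting at the tail and folding back:
Start with 3.
1 + 1/(3/1) = 1 + 1/3 = 4/3
1 + 1/(4/3) = 1 + 3/4 = 7/4
13 + 1/(7/4) = 13 + 4/7 = 95/7
1 + 1/(95/7) = 1 + 7/95 = 102/95
65 + 1/(102/95) = 65 + 95/102 = 6725/102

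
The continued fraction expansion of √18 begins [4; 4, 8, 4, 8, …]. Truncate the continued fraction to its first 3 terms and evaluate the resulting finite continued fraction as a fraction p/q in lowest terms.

140/33

a_0 = 4: 4/1
a_1 = 4: 17/4
a_2 = 8: 140/33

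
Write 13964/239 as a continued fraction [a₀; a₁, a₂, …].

⌊13964/239⌋ = 58, remainder 102
⌊239/102⌋ = 2, remainder 35
⌊102/35⌋ = 2, remainder 32
⌊35/32⌋ = 1, remainder 3
⌊32/3⌋ = 10, remainder 2
⌊3/2⌋ = 1, remainder 1
⌊2/1⌋ = 2, remainder 0

[58; 2, 2, 1, 10, 1, 2]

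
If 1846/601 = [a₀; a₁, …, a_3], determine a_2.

1846 ÷ 601 → quotient 3, remainder 43
601 ÷ 43 → quotient 13, remainder 42
43 ÷ 42 → quotient 1, remainder 1

1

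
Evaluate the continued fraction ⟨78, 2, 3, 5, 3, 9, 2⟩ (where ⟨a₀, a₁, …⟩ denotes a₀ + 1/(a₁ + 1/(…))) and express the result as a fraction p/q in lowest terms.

Start with 2.
9 + 1/(2/1) = 9 + 1/2 = 19/2
3 + 1/(19/2) = 3 + 2/19 = 59/19
5 + 1/(59/19) = 5 + 19/59 = 314/59
3 + 1/(314/59) = 3 + 59/314 = 1001/314
2 + 1/(1001/314) = 2 + 314/1001 = 2316/1001
78 + 1/(2316/1001) = 78 + 1001/2316 = 181649/2316

181649/2316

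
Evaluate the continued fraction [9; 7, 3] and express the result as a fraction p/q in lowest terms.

Start with 3.
7 + 1/(3/1) = 7 + 1/3 = 22/3
9 + 1/(22/3) = 9 + 3/22 = 201/22

201/22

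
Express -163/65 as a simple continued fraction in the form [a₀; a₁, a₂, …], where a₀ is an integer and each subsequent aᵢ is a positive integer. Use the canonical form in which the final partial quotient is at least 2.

Run the Euclidean algorithm, recording each quotient:
-163 = -3·65 + 32, so a_0 = -3
65 = 2·32 + 1, so a_1 = 2
32 = 32·1 + 0, so a_2 = 32

[-3; 2, 32]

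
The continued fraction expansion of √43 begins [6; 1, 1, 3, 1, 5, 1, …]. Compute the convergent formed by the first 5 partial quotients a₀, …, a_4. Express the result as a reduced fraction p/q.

Starting at the tail and folding back:
Start with 1.
3 + 1/(1/1) = 3 + 1/1 = 4/1
1 + 1/(4/1) = 1 + 1/4 = 5/4
1 + 1/(5/4) = 1 + 4/5 = 9/5
6 + 1/(9/5) = 6 + 5/9 = 59/9

59/9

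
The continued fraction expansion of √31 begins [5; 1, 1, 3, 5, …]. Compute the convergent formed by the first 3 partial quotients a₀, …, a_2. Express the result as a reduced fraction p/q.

11/2

a_0 = 5: 5/1
a_1 = 1: 6/1
a_2 = 1: 11/2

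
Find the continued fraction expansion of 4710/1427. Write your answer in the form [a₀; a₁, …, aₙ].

Run the Euclidean algorithm, recording each quotient:
4710 ÷ 1427 → quotient 3, remainder 429
1427 ÷ 429 → quotient 3, remainder 140
429 ÷ 140 → quotient 3, remainder 9
140 ÷ 9 → quotient 15, remainder 5
9 ÷ 5 → quotient 1, remainder 4
5 ÷ 4 → quotient 1, remainder 1
4 ÷ 1 → quotient 4, remainder 0

[3; 3, 3, 15, 1, 1, 4]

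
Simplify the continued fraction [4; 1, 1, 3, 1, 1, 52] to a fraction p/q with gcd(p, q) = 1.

3837/841

Start with 52.
1 + 1/(52/1) = 1 + 1/52 = 53/52
1 + 1/(53/52) = 1 + 52/53 = 105/53
3 + 1/(105/53) = 3 + 53/105 = 368/105
1 + 1/(368/105) = 1 + 105/368 = 473/368
1 + 1/(473/368) = 1 + 368/473 = 841/473
4 + 1/(841/473) = 4 + 473/841 = 3837/841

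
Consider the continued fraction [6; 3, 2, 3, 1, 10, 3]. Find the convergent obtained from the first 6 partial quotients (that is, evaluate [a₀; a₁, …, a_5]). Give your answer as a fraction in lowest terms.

2101/334

a_0 = 6: 6/1
a_1 = 3: 19/3
a_2 = 2: 44/7
a_3 = 3: 151/24
a_4 = 1: 195/31
a_5 = 10: 2101/334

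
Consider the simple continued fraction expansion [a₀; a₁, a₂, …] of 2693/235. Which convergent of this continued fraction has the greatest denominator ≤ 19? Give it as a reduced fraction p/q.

a_0 = 11: 11/1  (≤ bound)
a_1 = 2: 23/2  (≤ bound)
a_2 = 5: 126/11  (≤ bound)
a_3 = 1: 149/13  (≤ bound)
a_4 = 2: 424/37  (> 19, stop)

149/13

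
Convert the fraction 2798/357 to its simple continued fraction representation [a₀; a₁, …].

[7; 1, 5, 6, 2, 4]

Repeatedly divide and take the remainder:
2798 ÷ 357 → quotient 7, remainder 299
357 ÷ 299 → quotient 1, remainder 58
299 ÷ 58 → quotient 5, remainder 9
58 ÷ 9 → quotient 6, remainder 4
9 ÷ 4 → quotient 2, remainder 1
4 ÷ 1 → quotient 4, remainder 0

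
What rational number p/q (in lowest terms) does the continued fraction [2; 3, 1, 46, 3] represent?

Collapse the nested fraction from the inside out:
Start with 3.
46 + 1/(3/1) = 46 + 1/3 = 139/3
1 + 1/(139/3) = 1 + 3/139 = 142/139
3 + 1/(142/139) = 3 + 139/142 = 565/142
2 + 1/(565/142) = 2 + 142/565 = 1272/565

1272/565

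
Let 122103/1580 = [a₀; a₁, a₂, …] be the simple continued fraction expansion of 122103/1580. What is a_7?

14

⌊122103/1580⌋ = 77, remainder 443
⌊1580/443⌋ = 3, remainder 251
⌊443/251⌋ = 1, remainder 192
⌊251/192⌋ = 1, remainder 59
⌊192/59⌋ = 3, remainder 15
⌊59/15⌋ = 3, remainder 14
⌊15/14⌋ = 1, remainder 1
⌊14/1⌋ = 14, remainder 0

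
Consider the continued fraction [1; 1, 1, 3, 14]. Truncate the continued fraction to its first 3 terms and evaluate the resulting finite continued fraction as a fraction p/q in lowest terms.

Start with 1.
1 + 1/(1/1) = 1 + 1/1 = 2/1
1 + 1/(2/1) = 1 + 1/2 = 3/2

3/2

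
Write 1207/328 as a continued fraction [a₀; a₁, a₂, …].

⌊1207/328⌋ = 3, remainder 223
⌊328/223⌋ = 1, remainder 105
⌊223/105⌋ = 2, remainder 13
⌊105/13⌋ = 8, remainder 1
⌊13/1⌋ = 13, remainder 0

[3; 1, 2, 8, 13]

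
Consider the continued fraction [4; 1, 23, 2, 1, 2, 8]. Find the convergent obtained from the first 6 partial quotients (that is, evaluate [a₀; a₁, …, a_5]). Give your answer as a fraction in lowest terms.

a_0 = 4: 4/1
a_1 = 1: 5/1
a_2 = 23: 119/24
a_3 = 2: 243/49
a_4 = 1: 362/73
a_5 = 2: 967/195

967/195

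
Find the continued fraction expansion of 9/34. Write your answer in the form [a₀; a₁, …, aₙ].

9 = 0·34 + 9, so a_0 = 0
34 = 3·9 + 7, so a_1 = 3
9 = 1·7 + 2, so a_2 = 1
7 = 3·2 + 1, so a_3 = 3
2 = 2·1 + 0, so a_4 = 2

[0; 3, 1, 3, 2]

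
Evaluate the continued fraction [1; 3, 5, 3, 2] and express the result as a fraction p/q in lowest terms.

Start with 2.
3 + 1/(2/1) = 3 + 1/2 = 7/2
5 + 1/(7/2) = 5 + 2/7 = 37/7
3 + 1/(37/7) = 3 + 7/37 = 118/37
1 + 1/(118/37) = 1 + 37/118 = 155/118

155/118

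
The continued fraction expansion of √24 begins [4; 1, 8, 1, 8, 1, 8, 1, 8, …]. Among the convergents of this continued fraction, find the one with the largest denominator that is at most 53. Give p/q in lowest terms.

49/10

a_0 = 4: 4/1  (≤ bound)
a_1 = 1: 5/1  (≤ bound)
a_2 = 8: 44/9  (≤ bound)
a_3 = 1: 49/10  (≤ bound)
a_4 = 8: 436/89  (> 53, stop)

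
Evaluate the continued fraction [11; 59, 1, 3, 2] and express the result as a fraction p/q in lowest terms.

5927/538

Starting at the tail and folding back:
Start with 2.
3 + 1/(2/1) = 3 + 1/2 = 7/2
1 + 1/(7/2) = 1 + 2/7 = 9/7
59 + 1/(9/7) = 59 + 7/9 = 538/9
11 + 1/(538/9) = 11 + 9/538 = 5927/538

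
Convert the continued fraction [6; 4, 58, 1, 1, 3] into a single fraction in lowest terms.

10292/1647

Work from the innermost term outward:
Start with 3.
1 + 1/(3/1) = 1 + 1/3 = 4/3
1 + 1/(4/3) = 1 + 3/4 = 7/4
58 + 1/(7/4) = 58 + 4/7 = 410/7
4 + 1/(410/7) = 4 + 7/410 = 1647/410
6 + 1/(1647/410) = 6 + 410/1647 = 10292/1647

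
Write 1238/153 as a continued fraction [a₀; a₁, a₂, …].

[8; 10, 1, 13]

1238 = 8·153 + 14, so a_0 = 8
153 = 10·14 + 13, so a_1 = 10
14 = 1·13 + 1, so a_2 = 1
13 = 13·1 + 0, so a_3 = 13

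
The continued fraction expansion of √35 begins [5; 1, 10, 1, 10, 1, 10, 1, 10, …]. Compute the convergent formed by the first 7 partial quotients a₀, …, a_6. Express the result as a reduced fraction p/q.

Compute successive convergents:
a_0 = 5: 5/1
a_1 = 1: 6/1
a_2 = 10: 65/11
a_3 = 1: 71/12
a_4 = 10: 775/131
a_5 = 1: 846/143
a_6 = 10: 9235/1561

9235/1561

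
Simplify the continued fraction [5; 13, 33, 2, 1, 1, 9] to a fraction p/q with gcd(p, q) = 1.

106038/20887

Start with 9.
1 + 1/(9/1) = 1 + 1/9 = 10/9
1 + 1/(10/9) = 1 + 9/10 = 19/10
2 + 1/(19/10) = 2 + 10/19 = 48/19
33 + 1/(48/19) = 33 + 19/48 = 1603/48
13 + 1/(1603/48) = 13 + 48/1603 = 20887/1603
5 + 1/(20887/1603) = 5 + 1603/20887 = 106038/20887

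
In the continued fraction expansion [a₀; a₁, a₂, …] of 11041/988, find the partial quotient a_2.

1

⌊11041/988⌋ = 11, remainder 173
⌊988/173⌋ = 5, remainder 123
⌊173/123⌋ = 1, remainder 50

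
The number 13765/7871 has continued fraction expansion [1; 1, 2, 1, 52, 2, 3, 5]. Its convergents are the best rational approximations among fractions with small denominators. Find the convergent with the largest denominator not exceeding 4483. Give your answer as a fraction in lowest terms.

a_0 = 1: 1/1  (≤ bound)
a_1 = 1: 2/1  (≤ bound)
a_2 = 2: 5/3  (≤ bound)
a_3 = 1: 7/4  (≤ bound)
a_4 = 52: 369/211  (≤ bound)
a_5 = 2: 745/426  (≤ bound)
a_6 = 3: 2604/1489  (≤ bound)
a_7 = 5: 13765/7871  (> 4483, stop)

2604/1489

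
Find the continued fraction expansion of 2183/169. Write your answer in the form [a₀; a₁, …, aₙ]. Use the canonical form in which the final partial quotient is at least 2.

⌊2183/169⌋ = 12, remainder 155
⌊169/155⌋ = 1, remainder 14
⌊155/14⌋ = 11, remainder 1
⌊14/1⌋ = 14, remainder 0

[12; 1, 11, 14]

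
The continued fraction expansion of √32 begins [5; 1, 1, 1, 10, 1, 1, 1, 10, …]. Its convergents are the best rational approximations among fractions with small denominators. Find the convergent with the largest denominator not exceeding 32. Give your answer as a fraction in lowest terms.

a_0 = 5: 5/1  (≤ bound)
a_1 = 1: 6/1  (≤ bound)
a_2 = 1: 11/2  (≤ bound)
a_3 = 1: 17/3  (≤ bound)
a_4 = 10: 181/32  (≤ bound)
a_5 = 1: 198/35  (> 32, stop)

181/32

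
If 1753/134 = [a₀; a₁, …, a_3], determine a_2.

5

Apply division with remainder until the remainder is 0:
1753 = 13·134 + 11, so a_0 = 13
134 = 12·11 + 2, so a_1 = 12
11 = 5·2 + 1, so a_2 = 5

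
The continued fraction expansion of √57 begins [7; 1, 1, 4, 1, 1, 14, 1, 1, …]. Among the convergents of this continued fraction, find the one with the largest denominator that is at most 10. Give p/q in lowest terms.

68/9

a_0 = 7: 7/1  (≤ bound)
a_1 = 1: 8/1  (≤ bound)
a_2 = 1: 15/2  (≤ bound)
a_3 = 4: 68/9  (≤ bound)
a_4 = 1: 83/11  (> 10, stop)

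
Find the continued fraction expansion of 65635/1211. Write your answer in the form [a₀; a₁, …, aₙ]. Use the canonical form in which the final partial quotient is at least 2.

[54; 5, 40, 6]

65635 ÷ 1211 → quotient 54, remainder 241
1211 ÷ 241 → quotient 5, remainder 6
241 ÷ 6 → quotient 40, remainder 1
6 ÷ 1 → quotient 6, remainder 0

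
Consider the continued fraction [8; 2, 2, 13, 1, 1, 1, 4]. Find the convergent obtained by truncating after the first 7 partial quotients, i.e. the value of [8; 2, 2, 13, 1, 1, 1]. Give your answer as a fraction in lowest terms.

1773/211

a_0 = 8: 8/1
a_1 = 2: 17/2
a_2 = 2: 42/5
a_3 = 13: 563/67
a_4 = 1: 605/72
a_5 = 1: 1168/139
a_6 = 1: 1773/211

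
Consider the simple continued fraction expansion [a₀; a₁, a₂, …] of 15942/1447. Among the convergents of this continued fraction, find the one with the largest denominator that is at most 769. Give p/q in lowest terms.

a_0 = 11: 11/1  (≤ bound)
a_1 = 57: 628/57  (≤ bound)
a_2 = 1: 639/58  (≤ bound)
a_3 = 7: 5101/463  (≤ bound)
a_4 = 3: 15942/1447  (> 769, stop)

5101/463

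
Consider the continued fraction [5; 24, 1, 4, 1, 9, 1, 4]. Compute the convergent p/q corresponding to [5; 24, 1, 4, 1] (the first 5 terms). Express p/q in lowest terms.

751/149

a_0 = 5: 5/1
a_1 = 24: 121/24
a_2 = 1: 126/25
a_3 = 4: 625/124
a_4 = 1: 751/149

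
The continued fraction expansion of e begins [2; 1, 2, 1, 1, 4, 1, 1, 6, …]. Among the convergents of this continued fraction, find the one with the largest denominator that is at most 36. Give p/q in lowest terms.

87/32

List convergents until the denominator exceeds the bound:
a_0 = 2: 2/1  (≤ bound)
a_1 = 1: 3/1  (≤ bound)
a_2 = 2: 8/3  (≤ bound)
a_3 = 1: 11/4  (≤ bound)
a_4 = 1: 19/7  (≤ bound)
a_5 = 4: 87/32  (≤ bound)
a_6 = 1: 106/39  (> 36, stop)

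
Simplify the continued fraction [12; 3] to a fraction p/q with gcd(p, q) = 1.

Start with 3.
12 + 1/(3/1) = 12 + 1/3 = 37/3

37/3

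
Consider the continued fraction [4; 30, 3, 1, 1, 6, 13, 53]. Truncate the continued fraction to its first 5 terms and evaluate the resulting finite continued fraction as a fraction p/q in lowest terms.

855/212

a_0 = 4: 4/1
a_1 = 30: 121/30
a_2 = 3: 367/91
a_3 = 1: 488/121
a_4 = 1: 855/212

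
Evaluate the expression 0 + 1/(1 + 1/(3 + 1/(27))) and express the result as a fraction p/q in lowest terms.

a_0 = 0: 0/1
a_1 = 1: 1/1
a_2 = 3: 3/4
a_3 = 27: 82/109

82/109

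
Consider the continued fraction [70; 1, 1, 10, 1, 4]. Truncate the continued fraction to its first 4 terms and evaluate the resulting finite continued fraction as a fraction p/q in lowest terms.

1481/21

a_0 = 70: 70/1
a_1 = 1: 71/1
a_2 = 1: 141/2
a_3 = 10: 1481/21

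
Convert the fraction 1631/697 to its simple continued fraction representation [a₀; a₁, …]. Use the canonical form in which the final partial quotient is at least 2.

1631 = 2·697 + 237, so a_0 = 2
697 = 2·237 + 223, so a_1 = 2
237 = 1·223 + 14, so a_2 = 1
223 = 15·14 + 13, so a_3 = 15
14 = 1·13 + 1, so a_4 = 1
13 = 13·1 + 0, so a_5 = 13

[2; 2, 1, 15, 1, 13]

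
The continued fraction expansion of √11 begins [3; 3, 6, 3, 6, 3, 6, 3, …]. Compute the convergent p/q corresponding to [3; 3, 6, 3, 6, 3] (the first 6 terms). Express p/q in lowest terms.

3970/1197

Start with 3.
6 + 1/(3/1) = 6 + 1/3 = 19/3
3 + 1/(19/3) = 3 + 3/19 = 60/19
6 + 1/(60/19) = 6 + 19/60 = 379/60
3 + 1/(379/60) = 3 + 60/379 = 1197/379
3 + 1/(1197/379) = 3 + 379/1197 = 3970/1197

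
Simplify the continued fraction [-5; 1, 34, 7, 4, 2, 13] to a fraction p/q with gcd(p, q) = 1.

a_0 = -5: -5/1
a_1 = 1: -4/1
a_2 = 34: -141/35
a_3 = 7: -991/246
a_4 = 4: -4105/1019
a_5 = 2: -9201/2284
a_6 = 13: -123718/30711

-123718/30711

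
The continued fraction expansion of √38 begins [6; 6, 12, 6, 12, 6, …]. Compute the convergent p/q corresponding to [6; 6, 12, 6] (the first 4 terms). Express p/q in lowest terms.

2737/444

Start with 6.
12 + 1/(6/1) = 12 + 1/6 = 73/6
6 + 1/(73/6) = 6 + 6/73 = 444/73
6 + 1/(444/73) = 6 + 73/444 = 2737/444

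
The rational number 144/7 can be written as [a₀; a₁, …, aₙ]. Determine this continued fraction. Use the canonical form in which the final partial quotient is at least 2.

[20; 1, 1, 3]

⌊144/7⌋ = 20, remainder 4
⌊7/4⌋ = 1, remainder 3
⌊4/3⌋ = 1, remainder 1
⌊3/1⌋ = 3, remainder 0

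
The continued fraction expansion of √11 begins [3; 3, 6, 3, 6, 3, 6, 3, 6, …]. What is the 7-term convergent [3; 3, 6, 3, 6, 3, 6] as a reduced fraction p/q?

Start with 6.
3 + 1/(6/1) = 3 + 1/6 = 19/6
6 + 1/(19/6) = 6 + 6/19 = 120/19
3 + 1/(120/19) = 3 + 19/120 = 379/120
6 + 1/(379/120) = 6 + 120/379 = 2394/379
3 + 1/(2394/379) = 3 + 379/2394 = 7561/2394
3 + 1/(7561/2394) = 3 + 2394/7561 = 25077/7561

25077/7561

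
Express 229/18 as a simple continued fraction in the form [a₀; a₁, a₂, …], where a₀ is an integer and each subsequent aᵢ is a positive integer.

⌊229/18⌋ = 12, remainder 13
⌊18/13⌋ = 1, remainder 5
⌊13/5⌋ = 2, remainder 3
⌊5/3⌋ = 1, remainder 2
⌊3/2⌋ = 1, remainder 1
⌊2/1⌋ = 2, remainder 0

[12; 1, 2, 1, 1, 2]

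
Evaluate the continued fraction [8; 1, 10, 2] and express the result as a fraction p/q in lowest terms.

205/23

a_0 = 8: 8/1
a_1 = 1: 9/1
a_2 = 10: 98/11
a_3 = 2: 205/23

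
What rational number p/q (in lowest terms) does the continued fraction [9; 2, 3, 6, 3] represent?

1311/139

a_0 = 9: 9/1
a_1 = 2: 19/2
a_2 = 3: 66/7
a_3 = 6: 415/44
a_4 = 3: 1311/139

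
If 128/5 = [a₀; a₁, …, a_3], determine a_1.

1

128 ÷ 5 → quotient 25, remainder 3
5 ÷ 3 → quotient 1, remainder 2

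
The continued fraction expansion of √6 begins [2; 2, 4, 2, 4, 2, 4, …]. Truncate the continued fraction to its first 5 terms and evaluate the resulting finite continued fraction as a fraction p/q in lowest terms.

a_0 = 2: 2/1
a_1 = 2: 5/2
a_2 = 4: 22/9
a_3 = 2: 49/20
a_4 = 4: 218/89

218/89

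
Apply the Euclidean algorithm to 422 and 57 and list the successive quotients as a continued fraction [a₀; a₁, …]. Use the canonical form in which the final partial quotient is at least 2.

422 ÷ 57 → quotient 7, remainder 23
57 ÷ 23 → quotient 2, remainder 11
23 ÷ 11 → quotient 2, remainder 1
11 ÷ 1 → quotient 11, remainder 0

[7; 2, 2, 11]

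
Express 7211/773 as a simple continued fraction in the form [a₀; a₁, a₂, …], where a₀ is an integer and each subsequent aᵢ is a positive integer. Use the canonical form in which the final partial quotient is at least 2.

7211 = 9·773 + 254, so a_0 = 9
773 = 3·254 + 11, so a_1 = 3
254 = 23·11 + 1, so a_2 = 23
11 = 11·1 + 0, so a_3 = 11

[9; 3, 23, 11]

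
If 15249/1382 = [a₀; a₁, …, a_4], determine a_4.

9

15249 ÷ 1382 → quotient 11, remainder 47
1382 ÷ 47 → quotient 29, remainder 19
47 ÷ 19 → quotient 2, remainder 9
19 ÷ 9 → quotient 2, remainder 1
9 ÷ 1 → quotient 9, remainder 0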